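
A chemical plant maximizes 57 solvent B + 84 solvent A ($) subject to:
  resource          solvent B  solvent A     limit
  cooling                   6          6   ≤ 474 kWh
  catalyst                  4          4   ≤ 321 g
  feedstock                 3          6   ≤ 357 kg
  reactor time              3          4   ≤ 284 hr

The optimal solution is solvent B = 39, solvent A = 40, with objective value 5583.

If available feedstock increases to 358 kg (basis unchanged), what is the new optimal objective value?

Binding: cooling and feedstock. Non-binding: catalyst (5 unused), reactor time (7 unused).
Since catalyst, reactor time are not tight, their duals are 0.
Dual feasibility on the basic columns requires 6·y_cooling + 3·y_feedstock = 57, 6·y_cooling + 6·y_feedstock = 84.
→ y_cooling = 5 and y_feedstock = 9.
Δz = y_feedstock·Δb = 9 × (1) = 9, so new z* = 5583 + 9 = 5592.

5592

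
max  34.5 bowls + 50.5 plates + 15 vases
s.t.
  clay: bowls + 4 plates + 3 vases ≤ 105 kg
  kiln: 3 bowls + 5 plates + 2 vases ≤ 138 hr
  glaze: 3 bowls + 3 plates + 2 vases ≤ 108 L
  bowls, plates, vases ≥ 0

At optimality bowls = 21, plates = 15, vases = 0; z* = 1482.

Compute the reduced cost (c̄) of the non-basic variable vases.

-8

At the optimum: clay uses 81 of 105 (slack = 24); kiln uses 138 of 138 (binding); glaze uses 108 of 108 (binding).
Since clay is not tight, its dual is 0.
Dual feasibility on the basic columns requires 3·y_kiln + 3·y_glaze = 34.5, 5·y_kiln + 3·y_glaze = 50.5.
This yields shadow prices y_kiln = 8, y_glaze = 3.5.
Reduced cost of vases: c₃ − yᵀa₃ = 15 − (8·2 + 3.5·2) = 15 − 23 = -8.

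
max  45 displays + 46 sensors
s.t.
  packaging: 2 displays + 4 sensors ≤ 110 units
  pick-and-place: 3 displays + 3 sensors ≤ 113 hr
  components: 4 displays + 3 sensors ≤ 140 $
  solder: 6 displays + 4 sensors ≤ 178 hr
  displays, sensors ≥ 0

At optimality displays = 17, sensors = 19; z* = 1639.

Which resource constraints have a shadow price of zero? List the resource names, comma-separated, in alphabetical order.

packaging: 110/110 (binding)
pick-and-place: 108/113 (slack 5)
components: 125/140 (slack 15)
solder: 178/178 (binding)
By complementary slackness, a constraint with positive slack has shadow price 0 → components, pick-and-place.

components, pick-and-place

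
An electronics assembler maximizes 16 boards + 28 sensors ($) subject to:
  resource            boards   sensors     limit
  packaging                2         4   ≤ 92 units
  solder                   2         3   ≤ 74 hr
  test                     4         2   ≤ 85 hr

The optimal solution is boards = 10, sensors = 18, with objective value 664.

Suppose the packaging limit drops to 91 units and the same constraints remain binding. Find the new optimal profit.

Check each constraint at x*: packaging 92/92 (tight); solder 74/74 (tight); test 76/85 (slack 9).
Slack constraints have shadow price 0 (complementary slackness).
Dual feasibility on the basic columns requires 2·y_packaging + 2·y_solder = 16, 4·y_packaging + 3·y_solder = 28.
This yields shadow prices y_packaging = 4, y_solder = 4.
Δz = y_packaging·Δb = 4 × (-1) = -4, so new z* = 664 − 4 = 660.

660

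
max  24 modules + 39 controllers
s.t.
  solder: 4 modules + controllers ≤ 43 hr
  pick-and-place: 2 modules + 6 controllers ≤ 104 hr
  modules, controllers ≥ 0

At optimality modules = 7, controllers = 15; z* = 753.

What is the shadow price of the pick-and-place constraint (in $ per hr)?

Both solder and pick-and-place are binding at x*.
The binding rows give the dual system: 4·y_solder + 2·y_pick-and-place = 24 and 1·y_solder + 6·y_pick-and-place = 39.
This yields shadow prices y_solder = 3, y_pick-and-place = 6.
Shadow price of pick-and-place = 6.

6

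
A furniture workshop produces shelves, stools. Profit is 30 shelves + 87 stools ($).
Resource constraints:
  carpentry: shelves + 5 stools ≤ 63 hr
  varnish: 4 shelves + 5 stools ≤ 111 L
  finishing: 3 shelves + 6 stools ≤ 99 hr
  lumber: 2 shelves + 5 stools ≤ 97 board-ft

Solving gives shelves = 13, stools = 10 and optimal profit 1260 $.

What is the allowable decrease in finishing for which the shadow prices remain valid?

Binding constraints: carpentry, finishing. The basis is B = [[1,5],[3,6]] with det -9.
Per unit decrease in finishing, x* moves by d = (-0.5556, 0.1111).
The basis stays optimal until shelves reaches 0; allowable decrease = 23.4 hr.

23.4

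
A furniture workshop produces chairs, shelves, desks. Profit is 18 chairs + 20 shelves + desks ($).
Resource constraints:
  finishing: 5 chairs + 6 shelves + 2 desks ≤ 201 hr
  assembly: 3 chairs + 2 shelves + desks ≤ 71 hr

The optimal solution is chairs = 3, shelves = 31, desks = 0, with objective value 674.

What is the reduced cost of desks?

At the optimum: finishing uses 201 of 201 (binding); assembly uses 71 of 71 (binding).
Dual feasibility on the basic columns requires 5·y_finishing + 3·y_assembly = 18, 6·y_finishing + 2·y_assembly = 20.
Solving: y_finishing = 3, y_assembly = 1.
Reduced cost of desks: c₃ − yᵀa₃ = 1 − (3·2 + 1·1) = 1 − 7 = -6.

-6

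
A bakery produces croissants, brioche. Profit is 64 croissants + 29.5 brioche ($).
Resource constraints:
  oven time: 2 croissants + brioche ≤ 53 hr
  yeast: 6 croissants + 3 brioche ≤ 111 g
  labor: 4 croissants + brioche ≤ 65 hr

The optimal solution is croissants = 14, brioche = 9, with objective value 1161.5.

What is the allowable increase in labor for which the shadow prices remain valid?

Binding constraints: yeast, labor. The basis is B = [[6,3],[4,1]] with det -6.
Per unit increase in labor, x* moves by d = (0.5, -1).
The basis stays optimal until brioche reaches 0; allowable increase = 9 hr.

9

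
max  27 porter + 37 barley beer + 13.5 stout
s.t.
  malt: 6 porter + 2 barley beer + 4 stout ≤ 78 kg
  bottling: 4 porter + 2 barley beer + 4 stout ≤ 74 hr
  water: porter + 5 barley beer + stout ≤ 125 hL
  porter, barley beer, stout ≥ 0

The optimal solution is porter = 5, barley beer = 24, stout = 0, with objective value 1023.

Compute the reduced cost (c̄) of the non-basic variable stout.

Binding: malt and water. Non-binding: bottling (6 unused).
Since bottling is not tight, its dual is 0.
From A_Bᵀ y = c: 6·y_malt + 1·y_water = 27; 2·y_malt + 5·y_water = 37.
This yields shadow prices y_malt = 3.5, y_water = 6.
Reduced cost of stout: c₃ − yᵀa₃ = 13.5 − (3.5·4 + 6·1) = 13.5 − 20 = -6.5.

-6.5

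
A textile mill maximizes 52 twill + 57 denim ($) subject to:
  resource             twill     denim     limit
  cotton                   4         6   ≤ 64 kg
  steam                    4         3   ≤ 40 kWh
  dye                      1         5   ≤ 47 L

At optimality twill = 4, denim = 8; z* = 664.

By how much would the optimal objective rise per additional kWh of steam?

7

At the optimum: cotton uses 64 of 64 (binding); steam uses 40 of 40 (binding); dye uses 44 of 47 (slack = 3).
Since dye is not tight, its dual is 0.
Dual feasibility on the basic columns requires 4·y_cotton + 4·y_steam = 52, 6·y_cotton + 3·y_steam = 57.
This yields shadow prices y_cotton = 6, y_steam = 7.
Shadow price of steam = 7.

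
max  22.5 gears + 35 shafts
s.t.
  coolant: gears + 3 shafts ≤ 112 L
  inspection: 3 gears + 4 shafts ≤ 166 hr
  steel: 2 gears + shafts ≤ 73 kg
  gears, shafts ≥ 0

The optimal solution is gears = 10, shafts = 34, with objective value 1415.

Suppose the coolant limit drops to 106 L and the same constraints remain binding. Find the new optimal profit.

At the optimum: coolant uses 112 of 112 (binding); inspection uses 166 of 166 (binding); steel uses 54 of 73 (slack = 19).
Since steel is not tight, its dual is 0.
Dual feasibility on the basic columns requires 1·y_coolant + 3·y_inspection = 22.5, 3·y_coolant + 4·y_inspection = 35.
This yields shadow prices y_coolant = 3, y_inspection = 6.5.
Δz = y_coolant·Δb = 3 × (-6) = -18, so new z* = 1415 − 18 = 1397.

1397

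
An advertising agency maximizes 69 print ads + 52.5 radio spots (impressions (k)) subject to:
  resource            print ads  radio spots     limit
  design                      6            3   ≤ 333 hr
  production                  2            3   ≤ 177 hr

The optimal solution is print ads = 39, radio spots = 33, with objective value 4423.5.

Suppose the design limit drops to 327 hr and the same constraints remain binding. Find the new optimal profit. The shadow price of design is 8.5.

4372.5

Δb = -6, so new z* = 4423.5 + (8.5)·(-6) = 4423.5 − 51 = 4372.5.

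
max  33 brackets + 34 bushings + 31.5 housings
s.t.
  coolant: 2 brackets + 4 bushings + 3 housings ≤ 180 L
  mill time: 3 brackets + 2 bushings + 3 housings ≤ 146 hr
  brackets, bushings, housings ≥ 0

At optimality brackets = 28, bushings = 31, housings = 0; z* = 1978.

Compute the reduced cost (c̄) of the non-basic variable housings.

-6

Check each constraint at x*: coolant 180/180 (tight); mill time 146/146 (tight).
The binding rows give the dual system: 2·y_coolant + 3·y_mill time = 33 and 4·y_coolant + 2·y_mill time = 34.
→ y_coolant = 4.5 and y_mill time = 8.
Reduced cost of housings: c₃ − yᵀa₃ = 31.5 − (4.5·3 + 8·3) = 31.5 − 37.5 = -6.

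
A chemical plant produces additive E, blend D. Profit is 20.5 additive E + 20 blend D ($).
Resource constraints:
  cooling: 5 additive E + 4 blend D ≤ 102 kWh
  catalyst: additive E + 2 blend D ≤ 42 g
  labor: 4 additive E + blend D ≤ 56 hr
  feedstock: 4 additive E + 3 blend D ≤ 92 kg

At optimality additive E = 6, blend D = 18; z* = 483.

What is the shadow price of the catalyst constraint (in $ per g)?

Binding: cooling and catalyst. Non-binding: labor (14 unused), feedstock (14 unused).
Slack constraints have shadow price 0 (complementary slackness).
The binding rows give the dual system: 5·y_cooling + 1·y_catalyst = 20.5 and 4·y_cooling + 2·y_catalyst = 20.
Solving: y_cooling = 3.5, y_catalyst = 3.
Shadow price of catalyst = 3.

3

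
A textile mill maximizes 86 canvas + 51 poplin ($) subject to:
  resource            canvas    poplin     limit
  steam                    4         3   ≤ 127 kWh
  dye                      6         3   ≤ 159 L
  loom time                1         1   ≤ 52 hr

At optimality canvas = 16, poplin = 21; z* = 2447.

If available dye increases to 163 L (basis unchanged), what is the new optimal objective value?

Binding: steam and dye. Non-binding: loom time (15 unused).
Slack constraints have shadow price 0 (complementary slackness).
Dual feasibility on the basic columns requires 4·y_steam + 6·y_dye = 86, 3·y_steam + 3·y_dye = 51.
Solving: y_steam = 8, y_dye = 9.
Δz = y_dye·Δb = 9 × (4) = 36, so new z* = 2447 + 36 = 2483.

2483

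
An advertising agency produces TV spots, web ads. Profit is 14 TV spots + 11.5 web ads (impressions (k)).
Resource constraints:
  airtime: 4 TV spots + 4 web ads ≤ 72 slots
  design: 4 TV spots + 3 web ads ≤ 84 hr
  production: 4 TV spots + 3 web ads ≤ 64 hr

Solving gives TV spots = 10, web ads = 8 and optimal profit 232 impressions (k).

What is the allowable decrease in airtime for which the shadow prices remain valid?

8

Binding constraints: airtime, production. The basis is B = [[4,4],[4,3]] with det -4.
Per unit decrease in airtime, x* moves by d = (0.75, -1).
The basis stays optimal until web ads reaches 0; allowable decrease = 8 slots.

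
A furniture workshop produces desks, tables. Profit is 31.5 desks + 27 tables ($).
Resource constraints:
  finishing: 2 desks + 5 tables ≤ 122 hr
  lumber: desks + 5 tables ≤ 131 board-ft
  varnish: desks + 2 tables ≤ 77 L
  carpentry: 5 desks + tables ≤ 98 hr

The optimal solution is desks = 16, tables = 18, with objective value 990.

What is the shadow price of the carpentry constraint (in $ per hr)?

4.5

Binding: finishing and carpentry. Non-binding: lumber (25 unused), varnish (25 unused).
Since lumber, varnish are not tight, their duals are 0.
From A_Bᵀ y = c: 2·y_finishing + 5·y_carpentry = 31.5; 5·y_finishing + 1·y_carpentry = 27.
→ y_finishing = 4.5 and y_carpentry = 4.5.
Shadow price of carpentry = 4.5.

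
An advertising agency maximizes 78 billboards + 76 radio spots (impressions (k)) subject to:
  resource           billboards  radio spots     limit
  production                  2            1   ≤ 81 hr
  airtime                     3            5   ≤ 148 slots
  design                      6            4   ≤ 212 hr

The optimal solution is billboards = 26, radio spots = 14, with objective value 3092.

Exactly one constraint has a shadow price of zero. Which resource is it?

production: 66/81 (slack 15)
airtime: 148/148 (binding)
design: 212/212 (binding)
By complementary slackness, a constraint with positive slack has shadow price 0 → production.

production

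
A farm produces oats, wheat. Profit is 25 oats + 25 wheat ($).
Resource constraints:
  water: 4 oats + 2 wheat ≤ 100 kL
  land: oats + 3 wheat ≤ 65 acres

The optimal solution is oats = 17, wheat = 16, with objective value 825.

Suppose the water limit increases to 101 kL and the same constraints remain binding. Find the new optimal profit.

830

Both water and land are binding at x*.
Dual feasibility on the basic columns requires 4·y_water + 1·y_land = 25, 2·y_water + 3·y_land = 25.
This yields shadow prices y_water = 5, y_land = 5.
Δz = y_water·Δb = 5 × (1) = 5, so new z* = 825 + 5 = 830.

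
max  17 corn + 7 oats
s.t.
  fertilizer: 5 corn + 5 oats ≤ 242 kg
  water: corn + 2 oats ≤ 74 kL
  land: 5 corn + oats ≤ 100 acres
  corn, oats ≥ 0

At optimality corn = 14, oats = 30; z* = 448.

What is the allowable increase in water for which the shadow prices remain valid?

9.9

Binding constraints: water, land. The basis is B = [[1,2],[5,1]] with det -9.
Per unit increase in water, x* moves by d = (-0.1111, 0.5556).
The basis stays optimal until fertilizer becomes binding; allowable increase = 9.9 kL.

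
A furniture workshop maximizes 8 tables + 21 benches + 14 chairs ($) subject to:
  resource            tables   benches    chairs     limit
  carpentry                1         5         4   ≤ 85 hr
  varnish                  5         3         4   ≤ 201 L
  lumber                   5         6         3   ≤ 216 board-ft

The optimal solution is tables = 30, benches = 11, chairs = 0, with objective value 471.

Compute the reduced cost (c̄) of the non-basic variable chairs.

-1

Check each constraint at x*: carpentry 85/85 (tight); varnish 183/201 (slack 18); lumber 216/216 (tight).
Slack constraints have shadow price 0 (complementary slackness).
Dual feasibility on the basic columns requires 1·y_carpentry + 5·y_lumber = 8, 5·y_carpentry + 6·y_lumber = 21.
Solving: y_carpentry = 3, y_lumber = 1.
Reduced cost of chairs: c₃ − yᵀa₃ = 14 − (3·4 + 1·3) = 14 − 15 = -1.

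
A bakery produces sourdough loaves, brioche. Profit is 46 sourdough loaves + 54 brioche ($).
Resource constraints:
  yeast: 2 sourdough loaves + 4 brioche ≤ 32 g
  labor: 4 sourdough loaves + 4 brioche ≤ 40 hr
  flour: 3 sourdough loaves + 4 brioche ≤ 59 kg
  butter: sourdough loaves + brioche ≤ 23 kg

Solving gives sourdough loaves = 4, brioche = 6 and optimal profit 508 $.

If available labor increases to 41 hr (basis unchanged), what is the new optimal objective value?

517.5

Check each constraint at x*: yeast 32/32 (tight); labor 40/40 (tight); flour 36/59 (slack 23); butter 10/23 (slack 13).
Slack constraints have shadow price 0 (complementary slackness).
From A_Bᵀ y = c: 2·y_yeast + 4·y_labor = 46; 4·y_yeast + 4·y_labor = 54.
→ y_yeast = 4 and y_labor = 9.5.
Δz = y_labor·Δb = 9.5 × (1) = 9.5, so new z* = 508 + 9.5 = 517.5.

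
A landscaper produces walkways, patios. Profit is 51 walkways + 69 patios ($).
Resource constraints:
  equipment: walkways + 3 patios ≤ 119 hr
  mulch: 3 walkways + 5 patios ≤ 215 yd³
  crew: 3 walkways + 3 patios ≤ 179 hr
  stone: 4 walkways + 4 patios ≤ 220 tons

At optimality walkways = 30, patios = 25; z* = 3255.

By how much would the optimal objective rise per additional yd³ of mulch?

At the optimum: equipment uses 105 of 119 (slack = 14); mulch uses 215 of 215 (binding); crew uses 165 of 179 (slack = 14); stone uses 220 of 220 (binding).
Since equipment, crew are not tight, their duals are 0.
The binding rows give the dual system: 3·y_mulch + 4·y_stone = 51 and 5·y_mulch + 4·y_stone = 69.
→ y_mulch = 9 and y_stone = 6.
Shadow price of mulch = 9.

9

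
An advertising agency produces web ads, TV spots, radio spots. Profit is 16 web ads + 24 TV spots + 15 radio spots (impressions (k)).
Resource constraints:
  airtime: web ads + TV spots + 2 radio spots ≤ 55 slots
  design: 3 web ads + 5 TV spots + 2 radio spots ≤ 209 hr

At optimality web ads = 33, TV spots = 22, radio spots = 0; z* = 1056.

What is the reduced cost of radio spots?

-1

Check each constraint at x*: airtime 55/55 (tight); design 209/209 (tight).
The binding rows give the dual system: 1·y_airtime + 3·y_design = 16 and 1·y_airtime + 5·y_design = 24.
→ y_airtime = 4 and y_design = 4.
Reduced cost of radio spots: c₃ − yᵀa₃ = 15 − (4·2 + 4·2) = 15 − 16 = -1.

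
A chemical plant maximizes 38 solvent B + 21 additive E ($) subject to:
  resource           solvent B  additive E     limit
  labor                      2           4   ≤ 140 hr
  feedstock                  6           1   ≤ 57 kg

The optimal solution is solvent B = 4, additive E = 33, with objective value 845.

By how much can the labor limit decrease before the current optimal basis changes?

121

Binding constraints: labor, feedstock. The basis is B = [[2,4],[6,1]] with det -22.
Per unit decrease in labor, x* moves by d = (0.0455, -0.2727).
The basis stays optimal until additive E reaches 0; allowable decrease = 121 hr.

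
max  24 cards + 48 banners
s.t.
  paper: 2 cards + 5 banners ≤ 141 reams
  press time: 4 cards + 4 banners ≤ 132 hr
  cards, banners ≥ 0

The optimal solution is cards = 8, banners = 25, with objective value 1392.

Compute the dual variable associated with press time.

Both paper and press time are binding at x*.
Dual feasibility on the basic columns requires 2·y_paper + 4·y_press time = 24, 5·y_paper + 4·y_press time = 48.
Solving: y_paper = 8, y_press time = 2.
Shadow price of press time = 2.

2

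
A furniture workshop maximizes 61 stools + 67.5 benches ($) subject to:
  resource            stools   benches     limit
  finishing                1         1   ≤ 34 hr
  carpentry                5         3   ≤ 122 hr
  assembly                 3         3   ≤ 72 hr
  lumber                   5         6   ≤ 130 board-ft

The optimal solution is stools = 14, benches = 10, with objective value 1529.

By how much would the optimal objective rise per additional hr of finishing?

Check each constraint at x*: finishing 24/34 (slack 10); carpentry 100/122 (slack 22); assembly 72/72 (tight); lumber 130/130 (tight).
By complementary slackness, y = 0 for the non-binding constraints.
From A_Bᵀ y = c: 3·y_assembly + 5·y_lumber = 61; 3·y_assembly + 6·y_lumber = 67.5.
Solving: y_assembly = 9.5, y_lumber = 6.5.
Shadow price of finishing = 0.

0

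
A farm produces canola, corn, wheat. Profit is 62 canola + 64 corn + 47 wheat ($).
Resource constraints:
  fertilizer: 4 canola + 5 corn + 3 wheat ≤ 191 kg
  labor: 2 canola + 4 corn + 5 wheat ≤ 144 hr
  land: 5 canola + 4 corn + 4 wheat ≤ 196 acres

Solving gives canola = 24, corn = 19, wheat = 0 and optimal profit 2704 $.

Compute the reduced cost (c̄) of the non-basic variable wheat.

-1

At the optimum: fertilizer uses 191 of 191 (binding); labor uses 124 of 144 (slack = 20); land uses 196 of 196 (binding).
Slack constraints have shadow price 0 (complementary slackness).
The binding rows give the dual system: 4·y_fertilizer + 5·y_land = 62 and 5·y_fertilizer + 4·y_land = 64.
→ y_fertilizer = 8 and y_land = 6.
Reduced cost of wheat: c₃ − yᵀa₃ = 47 − (8·3 + 6·4) = 47 − 48 = -1.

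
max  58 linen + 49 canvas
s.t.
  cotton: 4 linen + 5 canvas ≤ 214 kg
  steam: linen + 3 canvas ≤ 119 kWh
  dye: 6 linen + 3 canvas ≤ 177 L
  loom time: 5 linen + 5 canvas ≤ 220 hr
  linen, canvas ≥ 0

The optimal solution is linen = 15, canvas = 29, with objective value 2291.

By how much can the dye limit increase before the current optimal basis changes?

87

Binding constraints: dye, loom time. The basis is B = [[6,3],[5,5]] with det 15.
Per unit increase in dye, x* moves by d = (0.3333, -0.3333).
The basis stays optimal until canvas reaches 0; allowable increase = 87 L.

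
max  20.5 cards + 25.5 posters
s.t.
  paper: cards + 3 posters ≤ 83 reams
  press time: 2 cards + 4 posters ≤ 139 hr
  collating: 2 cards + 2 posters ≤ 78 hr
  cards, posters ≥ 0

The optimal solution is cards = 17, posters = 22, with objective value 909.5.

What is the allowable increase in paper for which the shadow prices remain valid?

17

Binding constraints: paper, collating. The basis is B = [[1,3],[2,2]] with det -4.
Per unit increase in paper, x* moves by d = (-0.5, 0.5).
The basis stays optimal until press time becomes binding; allowable increase = 17 reams.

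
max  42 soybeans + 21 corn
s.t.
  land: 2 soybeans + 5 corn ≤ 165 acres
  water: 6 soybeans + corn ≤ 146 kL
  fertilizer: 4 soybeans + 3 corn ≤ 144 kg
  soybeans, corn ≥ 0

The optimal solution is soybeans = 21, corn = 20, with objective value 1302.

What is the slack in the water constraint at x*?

0

water used = 6·21 + 1·20 = 146; slack = 146 − 146 = 0.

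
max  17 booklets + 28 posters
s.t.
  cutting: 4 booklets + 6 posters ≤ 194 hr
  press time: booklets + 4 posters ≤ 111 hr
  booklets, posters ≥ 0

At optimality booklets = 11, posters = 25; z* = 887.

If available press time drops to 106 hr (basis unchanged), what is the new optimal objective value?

882

Both cutting and press time are binding at x*.
Dual feasibility on the basic columns requires 4·y_cutting + 1·y_press time = 17, 6·y_cutting + 4·y_press time = 28.
Solving: y_cutting = 4, y_press time = 1.
Δz = y_press time·Δb = 1 × (-5) = -5, so new z* = 887 − 5 = 882.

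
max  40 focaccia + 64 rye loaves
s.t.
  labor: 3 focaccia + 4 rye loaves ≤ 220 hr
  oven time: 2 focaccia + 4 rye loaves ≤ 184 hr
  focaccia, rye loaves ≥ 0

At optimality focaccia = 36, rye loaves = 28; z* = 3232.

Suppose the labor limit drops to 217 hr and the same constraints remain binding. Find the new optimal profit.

Check each constraint at x*: labor 220/220 (tight); oven time 184/184 (tight).
From A_Bᵀ y = c: 3·y_labor + 2·y_oven time = 40; 4·y_labor + 4·y_oven time = 64.
Solving: y_labor = 8, y_oven time = 8.
Δz = y_labor·Δb = 8 × (-3) = -24, so new z* = 3232 − 24 = 3208.

3208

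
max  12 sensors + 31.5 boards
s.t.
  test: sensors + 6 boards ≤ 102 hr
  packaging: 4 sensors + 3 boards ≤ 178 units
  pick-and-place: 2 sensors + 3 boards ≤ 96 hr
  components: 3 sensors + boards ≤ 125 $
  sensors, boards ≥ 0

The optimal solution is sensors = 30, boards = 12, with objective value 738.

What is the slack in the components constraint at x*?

components used = 3·30 + 1·12 = 102; slack = 125 − 102 = 23.

23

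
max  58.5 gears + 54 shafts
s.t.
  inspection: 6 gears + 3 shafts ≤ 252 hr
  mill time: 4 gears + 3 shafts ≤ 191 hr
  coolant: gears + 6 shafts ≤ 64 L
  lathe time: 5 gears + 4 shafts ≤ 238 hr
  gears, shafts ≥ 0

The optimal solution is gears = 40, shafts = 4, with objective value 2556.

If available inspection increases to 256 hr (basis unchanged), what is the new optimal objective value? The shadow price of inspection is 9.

2592

Δb = 4, so new z* = 2556 + (9)·(4) = 2556 + 36 = 2592.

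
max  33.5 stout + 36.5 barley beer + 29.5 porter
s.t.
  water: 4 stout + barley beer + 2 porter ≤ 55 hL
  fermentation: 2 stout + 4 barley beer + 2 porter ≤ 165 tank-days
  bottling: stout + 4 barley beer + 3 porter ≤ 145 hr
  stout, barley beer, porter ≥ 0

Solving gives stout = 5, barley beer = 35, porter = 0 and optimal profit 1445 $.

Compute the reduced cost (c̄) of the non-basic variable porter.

Check each constraint at x*: water 55/55 (tight); fermentation 150/165 (slack 15); bottling 145/145 (tight).
Slack constraints have shadow price 0 (complementary slackness).
Dual feasibility on the basic columns requires 4·y_water + 1·y_bottling = 33.5, 1·y_water + 4·y_bottling = 36.5.
→ y_water = 6.5 and y_bottling = 7.5.
Reduced cost of porter: c₃ − yᵀa₃ = 29.5 − (6.5·2 + 7.5·3) = 29.5 − 35.5 = -6.

-6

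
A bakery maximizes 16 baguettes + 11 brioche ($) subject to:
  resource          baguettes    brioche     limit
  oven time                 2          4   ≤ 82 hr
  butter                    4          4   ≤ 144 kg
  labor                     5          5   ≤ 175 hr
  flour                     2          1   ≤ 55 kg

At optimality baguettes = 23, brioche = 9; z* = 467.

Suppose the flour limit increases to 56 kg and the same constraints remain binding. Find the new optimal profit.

At the optimum: oven time uses 82 of 82 (binding); butter uses 128 of 144 (slack = 16); labor uses 160 of 175 (slack = 15); flour uses 55 of 55 (binding).
Since butter, labor are not tight, their duals are 0.
The binding rows give the dual system: 2·y_oven time + 2·y_flour = 16 and 4·y_oven time + 1·y_flour = 11.
Solving: y_oven time = 1, y_flour = 7.
Δz = y_flour·Δb = 7 × (1) = 7, so new z* = 467 + 7 = 474.

474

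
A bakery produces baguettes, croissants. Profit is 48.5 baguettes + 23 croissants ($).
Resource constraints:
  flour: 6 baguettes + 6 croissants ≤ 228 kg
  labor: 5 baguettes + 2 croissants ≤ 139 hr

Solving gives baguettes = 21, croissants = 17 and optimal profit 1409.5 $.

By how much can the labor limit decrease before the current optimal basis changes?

Binding constraints: flour, labor. The basis is B = [[6,6],[5,2]] with det -18.
Per unit decrease in labor, x* moves by d = (-0.3333, 0.3333).
The basis stays optimal until baguettes reaches 0; allowable decrease = 63 hr.

63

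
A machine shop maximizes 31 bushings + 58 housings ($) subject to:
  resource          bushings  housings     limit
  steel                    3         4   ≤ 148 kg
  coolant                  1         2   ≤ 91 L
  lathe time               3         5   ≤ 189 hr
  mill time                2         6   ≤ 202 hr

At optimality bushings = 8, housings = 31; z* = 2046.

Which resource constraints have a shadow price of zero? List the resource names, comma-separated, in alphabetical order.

steel: 148/148 (binding)
coolant: 70/91 (slack 21)
lathe time: 179/189 (slack 10)
mill time: 202/202 (binding)
By complementary slackness, a constraint with positive slack has shadow price 0 → coolant, lathe time.

coolant, lathe time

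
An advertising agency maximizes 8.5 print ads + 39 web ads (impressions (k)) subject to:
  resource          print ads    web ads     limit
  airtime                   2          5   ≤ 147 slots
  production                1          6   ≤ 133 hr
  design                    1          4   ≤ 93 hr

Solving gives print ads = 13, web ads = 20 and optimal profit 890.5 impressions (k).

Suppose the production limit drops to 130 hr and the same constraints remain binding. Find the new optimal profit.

883

At the optimum: airtime uses 126 of 147 (slack = 21); production uses 133 of 133 (binding); design uses 93 of 93 (binding).
Since airtime is not tight, its dual is 0.
From A_Bᵀ y = c: 1·y_production + 1·y_design = 8.5; 6·y_production + 4·y_design = 39.
Solving: y_production = 2.5, y_design = 6.
Δz = y_production·Δb = 2.5 × (-3) = -7.5, so new z* = 890.5 − 7.5 = 883.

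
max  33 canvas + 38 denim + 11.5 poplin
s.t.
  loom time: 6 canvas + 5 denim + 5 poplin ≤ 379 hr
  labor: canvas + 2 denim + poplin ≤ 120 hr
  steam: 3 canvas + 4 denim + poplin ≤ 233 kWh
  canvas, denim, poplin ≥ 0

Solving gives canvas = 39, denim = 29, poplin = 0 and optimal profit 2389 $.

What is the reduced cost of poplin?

-5.5

Binding: loom time and steam. Non-binding: labor (23 unused).
Since labor is not tight, its dual is 0.
Dual feasibility on the basic columns requires 6·y_loom time + 3·y_steam = 33, 5·y_loom time + 4·y_steam = 38.
→ y_loom time = 2 and y_steam = 7.
Reduced cost of poplin: c₃ − yᵀa₃ = 11.5 − (2·5 + 7·1) = 11.5 − 17 = -5.5.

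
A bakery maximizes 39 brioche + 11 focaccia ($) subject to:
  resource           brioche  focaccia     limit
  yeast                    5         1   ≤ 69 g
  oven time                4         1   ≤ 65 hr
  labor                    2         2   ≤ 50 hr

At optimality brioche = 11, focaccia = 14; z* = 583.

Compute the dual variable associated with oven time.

At the optimum: yeast uses 69 of 69 (binding); oven time uses 58 of 65 (slack = 7); labor uses 50 of 50 (binding).
Since oven time is not tight, its dual is 0.
From A_Bᵀ y = c: 5·y_yeast + 2·y_labor = 39; 1·y_yeast + 2·y_labor = 11.
→ y_yeast = 7 and y_labor = 2.
Shadow price of oven time = 0.

0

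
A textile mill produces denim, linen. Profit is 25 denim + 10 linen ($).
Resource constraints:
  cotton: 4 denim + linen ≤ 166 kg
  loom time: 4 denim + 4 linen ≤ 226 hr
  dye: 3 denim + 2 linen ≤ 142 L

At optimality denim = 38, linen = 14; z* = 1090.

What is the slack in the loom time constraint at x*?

18

loom time used = 4·38 + 4·14 = 208; slack = 226 − 208 = 18.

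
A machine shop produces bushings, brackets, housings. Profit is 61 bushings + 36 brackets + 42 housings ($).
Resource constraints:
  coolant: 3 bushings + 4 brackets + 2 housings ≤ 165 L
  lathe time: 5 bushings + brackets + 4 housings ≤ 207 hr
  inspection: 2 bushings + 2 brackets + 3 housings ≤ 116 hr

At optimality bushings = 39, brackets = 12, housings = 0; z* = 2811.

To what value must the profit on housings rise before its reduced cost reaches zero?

At the optimum: coolant uses 165 of 165 (binding); lathe time uses 207 of 207 (binding); inspection uses 102 of 116 (slack = 14).
Slack constraints have shadow price 0 (complementary slackness).
The binding rows give the dual system: 3·y_coolant + 5·y_lathe time = 61 and 4·y_coolant + 1·y_lathe time = 36.
→ y_coolant = 7 and y_lathe time = 8.
housings enters the basis when its profit ≥ yᵀa₃ = 7·2 + 8·4 = 46.

46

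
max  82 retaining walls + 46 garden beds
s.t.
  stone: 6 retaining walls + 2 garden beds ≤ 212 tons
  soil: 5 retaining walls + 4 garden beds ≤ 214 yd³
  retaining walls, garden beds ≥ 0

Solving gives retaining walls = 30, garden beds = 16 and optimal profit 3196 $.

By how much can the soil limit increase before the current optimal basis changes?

210

Binding constraints: stone, soil. The basis is B = [[6,2],[5,4]] with det 14.
Per unit increase in soil, x* moves by d = (-0.1429, 0.4286).
The basis stays optimal until retaining walls reaches 0; allowable increase = 210 yd³.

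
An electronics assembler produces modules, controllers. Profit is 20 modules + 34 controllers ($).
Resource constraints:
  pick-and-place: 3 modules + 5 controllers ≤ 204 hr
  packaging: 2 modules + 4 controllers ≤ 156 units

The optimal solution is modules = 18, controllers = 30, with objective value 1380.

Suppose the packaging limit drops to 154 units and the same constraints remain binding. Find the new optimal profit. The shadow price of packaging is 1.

1378

Δb = -2, so new z* = 1380 + (1)·(-2) = 1380 − 2 = 1378.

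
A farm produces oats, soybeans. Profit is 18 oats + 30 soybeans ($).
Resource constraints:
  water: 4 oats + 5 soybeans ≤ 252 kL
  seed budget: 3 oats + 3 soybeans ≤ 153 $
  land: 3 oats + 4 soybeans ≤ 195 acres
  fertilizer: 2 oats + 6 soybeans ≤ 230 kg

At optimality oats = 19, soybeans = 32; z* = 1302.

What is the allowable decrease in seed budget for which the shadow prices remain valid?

38

Binding constraints: seed budget, fertilizer. The basis is B = [[3,3],[2,6]] with det 12.
Per unit decrease in seed budget, x* moves by d = (-0.5, 0.1667).
The basis stays optimal until oats reaches 0; allowable decrease = 38 $.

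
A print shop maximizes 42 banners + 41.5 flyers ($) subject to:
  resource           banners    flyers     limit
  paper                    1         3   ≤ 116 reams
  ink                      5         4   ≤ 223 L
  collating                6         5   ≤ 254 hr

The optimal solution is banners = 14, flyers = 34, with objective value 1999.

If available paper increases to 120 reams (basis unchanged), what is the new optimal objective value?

At the optimum: paper uses 116 of 116 (binding); ink uses 206 of 223 (slack = 17); collating uses 254 of 254 (binding).
Since ink is not tight, its dual is 0.
Dual feasibility on the basic columns requires 1·y_paper + 6·y_collating = 42, 3·y_paper + 5·y_collating = 41.5.
→ y_paper = 3 and y_collating = 6.5.
Δz = y_paper·Δb = 3 × (4) = 12, so new z* = 1999 + 12 = 2011.

2011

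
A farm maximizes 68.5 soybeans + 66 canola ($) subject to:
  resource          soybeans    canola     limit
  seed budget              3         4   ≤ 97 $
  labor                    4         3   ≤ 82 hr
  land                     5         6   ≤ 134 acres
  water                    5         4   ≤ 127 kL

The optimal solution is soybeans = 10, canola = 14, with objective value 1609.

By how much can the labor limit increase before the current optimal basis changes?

Binding constraints: labor, land. The basis is B = [[4,3],[5,6]] with det 9.
Per unit increase in labor, x* moves by d = (0.6667, -0.5556).
The basis stays optimal until water becomes binding; allowable increase = 18.9 hr.

18.9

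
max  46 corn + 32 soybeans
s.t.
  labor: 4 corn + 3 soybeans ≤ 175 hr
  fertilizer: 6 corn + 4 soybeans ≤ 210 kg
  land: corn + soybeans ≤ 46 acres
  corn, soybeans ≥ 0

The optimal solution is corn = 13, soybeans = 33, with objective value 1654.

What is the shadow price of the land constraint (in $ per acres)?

Binding: fertilizer and land. Non-binding: labor (24 unused).
Since labor is not tight, its dual is 0.
The binding rows give the dual system: 6·y_fertilizer + 1·y_land = 46 and 4·y_fertilizer + 1·y_land = 32.
Solving: y_fertilizer = 7, y_land = 4.
Shadow price of land = 4.

4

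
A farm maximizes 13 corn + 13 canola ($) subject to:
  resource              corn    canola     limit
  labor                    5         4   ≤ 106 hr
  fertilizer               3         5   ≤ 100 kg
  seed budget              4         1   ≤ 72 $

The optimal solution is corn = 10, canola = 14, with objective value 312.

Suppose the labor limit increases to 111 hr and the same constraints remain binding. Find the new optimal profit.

Binding: labor and fertilizer. Non-binding: seed budget (18 unused).
By complementary slackness, y = 0 for the non-binding constraint.
The binding rows give the dual system: 5·y_labor + 3·y_fertilizer = 13 and 4·y_labor + 5·y_fertilizer = 13.
This yields shadow prices y_labor = 2, y_fertilizer = 1.
Δz = y_labor·Δb = 2 × (5) = 10, so new z* = 312 + 10 = 322.

322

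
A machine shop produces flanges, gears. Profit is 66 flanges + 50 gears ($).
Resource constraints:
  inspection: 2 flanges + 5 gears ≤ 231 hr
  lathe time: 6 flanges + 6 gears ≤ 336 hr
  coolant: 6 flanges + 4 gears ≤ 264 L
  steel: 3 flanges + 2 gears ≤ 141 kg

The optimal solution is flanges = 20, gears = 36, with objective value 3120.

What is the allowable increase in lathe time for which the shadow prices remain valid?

6

Binding constraints: lathe time, coolant. The basis is B = [[6,6],[6,4]] with det -12.
Per unit increase in lathe time, x* moves by d = (-0.3333, 0.5).
The basis stays optimal until inspection becomes binding; allowable increase = 6 hr.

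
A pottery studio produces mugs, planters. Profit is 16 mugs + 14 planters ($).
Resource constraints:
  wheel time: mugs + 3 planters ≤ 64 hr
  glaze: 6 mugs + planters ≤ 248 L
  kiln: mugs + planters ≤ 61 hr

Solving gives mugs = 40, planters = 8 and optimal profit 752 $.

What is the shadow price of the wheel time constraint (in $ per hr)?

4

Check each constraint at x*: wheel time 64/64 (tight); glaze 248/248 (tight); kiln 48/61 (slack 13).
By complementary slackness, y = 0 for the non-binding constraint.
From A_Bᵀ y = c: 1·y_wheel time + 6·y_glaze = 16; 3·y_wheel time + 1·y_glaze = 14.
Solving: y_wheel time = 4, y_glaze = 2.
Shadow price of wheel time = 4.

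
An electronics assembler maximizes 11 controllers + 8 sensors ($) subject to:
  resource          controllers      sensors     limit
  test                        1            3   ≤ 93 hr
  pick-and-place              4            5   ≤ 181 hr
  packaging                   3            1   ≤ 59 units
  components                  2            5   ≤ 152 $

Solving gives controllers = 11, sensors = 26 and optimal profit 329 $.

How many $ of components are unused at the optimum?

0

components used = 2·11 + 5·26 = 152; slack = 152 − 152 = 0.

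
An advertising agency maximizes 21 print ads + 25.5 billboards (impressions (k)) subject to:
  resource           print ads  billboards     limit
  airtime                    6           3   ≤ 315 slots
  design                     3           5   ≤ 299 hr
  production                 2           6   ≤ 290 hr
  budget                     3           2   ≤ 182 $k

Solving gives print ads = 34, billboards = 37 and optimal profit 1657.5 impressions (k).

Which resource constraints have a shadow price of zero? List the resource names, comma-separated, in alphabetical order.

airtime: 315/315 (binding)
design: 287/299 (slack 12)
production: 290/290 (binding)
budget: 176/182 (slack 6)
By complementary slackness, a constraint with positive slack has shadow price 0 → budget, design.

budget, design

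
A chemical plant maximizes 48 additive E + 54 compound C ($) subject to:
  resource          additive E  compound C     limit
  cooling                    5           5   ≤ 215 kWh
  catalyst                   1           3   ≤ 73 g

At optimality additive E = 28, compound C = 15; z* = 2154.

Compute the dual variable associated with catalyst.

3

Check each constraint at x*: cooling 215/215 (tight); catalyst 73/73 (tight).
The binding rows give the dual system: 5·y_cooling + 1·y_catalyst = 48 and 5·y_cooling + 3·y_catalyst = 54.
Solving: y_cooling = 9, y_catalyst = 3.
Shadow price of catalyst = 3.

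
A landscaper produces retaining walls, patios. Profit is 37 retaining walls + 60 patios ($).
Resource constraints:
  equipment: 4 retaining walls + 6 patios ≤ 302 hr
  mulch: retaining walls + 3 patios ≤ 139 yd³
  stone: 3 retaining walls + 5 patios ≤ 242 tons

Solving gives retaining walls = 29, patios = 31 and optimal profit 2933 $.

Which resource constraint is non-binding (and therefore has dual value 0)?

equipment: 302/302 (binding)
mulch: 122/139 (slack 17)
stone: 242/242 (binding)
By complementary slackness, a constraint with positive slack has shadow price 0 → mulch.

mulch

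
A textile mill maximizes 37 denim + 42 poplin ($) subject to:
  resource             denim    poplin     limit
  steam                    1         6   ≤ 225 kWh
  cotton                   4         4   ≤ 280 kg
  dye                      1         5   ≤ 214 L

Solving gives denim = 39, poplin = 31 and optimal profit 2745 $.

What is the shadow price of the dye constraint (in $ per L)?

0

Check each constraint at x*: steam 225/225 (tight); cotton 280/280 (tight); dye 194/214 (slack 20).
Slack constraints have shadow price 0 (complementary slackness).
The binding rows give the dual system: 1·y_steam + 4·y_cotton = 37 and 6·y_steam + 4·y_cotton = 42.
This yields shadow prices y_steam = 1, y_cotton = 9.
Shadow price of dye = 0.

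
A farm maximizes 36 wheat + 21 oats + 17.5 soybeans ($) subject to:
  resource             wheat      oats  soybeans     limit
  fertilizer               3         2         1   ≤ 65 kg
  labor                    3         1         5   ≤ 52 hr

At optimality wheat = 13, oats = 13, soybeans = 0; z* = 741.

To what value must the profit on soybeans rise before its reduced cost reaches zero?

Check each constraint at x*: fertilizer 65/65 (tight); labor 52/52 (tight).
From A_Bᵀ y = c: 3·y_fertilizer + 3·y_labor = 36; 2·y_fertilizer + 1·y_labor = 21.
→ y_fertilizer = 9 and y_labor = 3.
soybeans enters the basis when its profit ≥ yᵀa₃ = 9·1 + 3·5 = 24.

24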